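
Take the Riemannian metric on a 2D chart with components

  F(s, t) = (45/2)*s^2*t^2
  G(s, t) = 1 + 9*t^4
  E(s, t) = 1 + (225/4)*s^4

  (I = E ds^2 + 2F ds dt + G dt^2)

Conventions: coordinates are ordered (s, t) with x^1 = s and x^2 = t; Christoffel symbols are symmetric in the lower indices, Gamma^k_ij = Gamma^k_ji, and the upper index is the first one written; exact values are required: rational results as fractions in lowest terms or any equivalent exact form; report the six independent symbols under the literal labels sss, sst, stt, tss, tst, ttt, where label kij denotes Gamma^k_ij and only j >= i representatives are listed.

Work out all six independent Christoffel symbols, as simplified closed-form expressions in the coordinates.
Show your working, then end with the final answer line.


E = 1 + (225/4)*s^4; F = (45/2)*s^2*t^2; G = 1 + 9*t^4
Gamma^k_ij = (1/2) g^{kl} (d_i g_jl + d_j g_il - d_l g_ij), with g^inv = (1/(EG-F^2)) [[G, -F], [-F, E]]
first partials: E_s = 225*s^3, E_t = 0, F_s = 45*s*t^2, F_t = 45*s^2*t, G_s = 0, G_t = 36*t^3
D = EG - F^2 = 1 + 9*t^4 + (225/4)*s^4
expanded: Gamma^s_ss = (G E_s - 2F F_s + F E_t)/(2D), Gamma^s_st = (G E_t - F G_s)/(2D), Gamma^s_tt = (2G F_t - G G_s - F G_t)/(2D), Gamma^t_ss = (2E F_s - E E_t - F E_s)/(2D), Gamma^t_st = (E G_s - F E_t)/(2D), Gamma^t_tt = (E G_t - 2F F_t + F G_s)/(2D); substitute and cancel common factors

Answer: Gamma_sss = 450*s^3/(225*s^4 + 36*t^4 + 4), Gamma_sst = 0, Gamma_stt = 180*s^2*t/(225*s^4 + 36*t^4 + 4), Gamma_tss = 180*s*t^2/(225*s^4 + 36*t^4 + 4), Gamma_tst = 0, Gamma_ttt = 72*t^3/(225*s^4 + 36*t^4 + 4)


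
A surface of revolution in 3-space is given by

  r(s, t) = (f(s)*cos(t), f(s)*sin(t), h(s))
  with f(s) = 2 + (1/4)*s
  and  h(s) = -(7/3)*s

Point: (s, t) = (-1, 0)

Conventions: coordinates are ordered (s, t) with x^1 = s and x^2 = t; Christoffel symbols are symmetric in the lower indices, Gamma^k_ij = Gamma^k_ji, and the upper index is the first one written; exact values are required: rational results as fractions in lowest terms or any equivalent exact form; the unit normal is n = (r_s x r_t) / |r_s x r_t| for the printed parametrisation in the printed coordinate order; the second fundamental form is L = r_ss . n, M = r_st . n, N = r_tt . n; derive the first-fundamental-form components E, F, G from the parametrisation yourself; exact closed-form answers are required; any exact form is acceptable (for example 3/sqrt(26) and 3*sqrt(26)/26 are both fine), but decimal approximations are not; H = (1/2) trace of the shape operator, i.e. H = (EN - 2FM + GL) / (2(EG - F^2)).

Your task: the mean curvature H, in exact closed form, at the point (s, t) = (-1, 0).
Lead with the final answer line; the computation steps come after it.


Answer: H = -8*sqrt(793)/793

f = 7/4, f' = 1/4, f'' = 0, h' = -7/3, h'' = 0
E = 793/144, F = 0, G = 49/16; answer radicand W^2 = 793/144
unnormalised second-form numerators: l = 0, m = 0, n = -49/12; L = l/sqrt(793/144), and similarly M = m/sqrt(W^2), N = n/sqrt(W^2)
H = (E*n - 2*F*m + G*l) / (2*(EG - F^2)*sqrt(W^2)); E*n - 2*F*m + G*l = -38857/1728, EG - F^2 = 38857/2304, so H = (-2/3)/sqrt(793/144)


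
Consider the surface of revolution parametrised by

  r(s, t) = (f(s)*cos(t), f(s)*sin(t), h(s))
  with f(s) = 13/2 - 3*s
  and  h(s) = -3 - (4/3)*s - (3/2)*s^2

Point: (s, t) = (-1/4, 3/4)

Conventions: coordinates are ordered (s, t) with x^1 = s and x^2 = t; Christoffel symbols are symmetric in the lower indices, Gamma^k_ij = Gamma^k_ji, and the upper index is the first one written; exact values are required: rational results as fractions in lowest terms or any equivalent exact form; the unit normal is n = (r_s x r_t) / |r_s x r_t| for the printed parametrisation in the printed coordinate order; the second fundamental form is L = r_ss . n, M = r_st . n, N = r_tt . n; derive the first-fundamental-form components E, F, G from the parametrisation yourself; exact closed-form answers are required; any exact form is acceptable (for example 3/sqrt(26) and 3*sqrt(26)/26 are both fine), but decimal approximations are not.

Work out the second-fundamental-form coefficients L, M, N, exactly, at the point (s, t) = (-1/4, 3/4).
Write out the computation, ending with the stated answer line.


f = 29/4, f' = -3, f'' = 0, h' = -7/12, h'' = -3
E = 1345/144, F = 0, G = 841/16; answer radicand W^2 = 1345/144
unnormalised second-form numerators: l = 9, m = 0, n = -203/48; L = l/sqrt(1345/144), and similarly M = m/sqrt(W^2), N = n/sqrt(W^2)

Answer: L = 108*sqrt(1345)/1345, M = 0, N = -203*sqrt(1345)/5380


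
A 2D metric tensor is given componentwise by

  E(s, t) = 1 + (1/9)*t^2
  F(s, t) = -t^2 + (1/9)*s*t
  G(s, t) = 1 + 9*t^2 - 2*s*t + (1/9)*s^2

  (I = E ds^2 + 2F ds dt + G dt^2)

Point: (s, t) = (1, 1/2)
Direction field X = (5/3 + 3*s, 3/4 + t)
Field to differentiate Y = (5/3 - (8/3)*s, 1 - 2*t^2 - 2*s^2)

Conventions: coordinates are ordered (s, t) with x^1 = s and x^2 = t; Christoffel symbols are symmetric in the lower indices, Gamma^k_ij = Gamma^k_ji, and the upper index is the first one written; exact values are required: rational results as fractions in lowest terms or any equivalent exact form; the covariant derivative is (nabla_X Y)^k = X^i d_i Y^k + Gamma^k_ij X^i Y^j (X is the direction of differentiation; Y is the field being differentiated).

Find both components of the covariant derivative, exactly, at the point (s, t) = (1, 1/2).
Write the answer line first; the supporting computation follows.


Answer: (nabla_X Y)^s = -37907/3096, (nabla_X Y)^t = -23293/1032

E = 37/36, F = -7/36, G = 85/36 at the point
E_s = 0, E_t = 1/9, F_s = 1/18, F_t = -8/9, G_s = -7/9, G_t = 7
EG - F^2 = 43/18;  g^inv = (18/43) * [[85/36, 7/36], [7/36, 37/36]]
first-kind symbols [ij,l] = (1/2)(d_i g_jl + d_j g_il - d_l g_ij): [ss,s] = E_s/2 = 0, [ss,t] = F_s - E_t/2 = 0, [st,s] = E_t/2 = 1/18, [st,t] = G_s/2 = -7/18, [tt,s] = F_t - G_s/2 = -1/2, [tt,t] = G_t/2 = 7/2
Gamma^s_ij = (G*[ij,s] - F*[ij,t])/(EG - F^2), Gamma^t_ij = (E*[ij,t] - F*[ij,s])/(EG - F^2)
Gamma_sss = 0, Gamma_sst = 1/43, Gamma_stt = -9/43, Gamma_tss = 0, Gamma_tst = -7/43, Gamma_ttt = 63/43
X = (14/3, 5/4), Y = (-1, -3/2) at the point


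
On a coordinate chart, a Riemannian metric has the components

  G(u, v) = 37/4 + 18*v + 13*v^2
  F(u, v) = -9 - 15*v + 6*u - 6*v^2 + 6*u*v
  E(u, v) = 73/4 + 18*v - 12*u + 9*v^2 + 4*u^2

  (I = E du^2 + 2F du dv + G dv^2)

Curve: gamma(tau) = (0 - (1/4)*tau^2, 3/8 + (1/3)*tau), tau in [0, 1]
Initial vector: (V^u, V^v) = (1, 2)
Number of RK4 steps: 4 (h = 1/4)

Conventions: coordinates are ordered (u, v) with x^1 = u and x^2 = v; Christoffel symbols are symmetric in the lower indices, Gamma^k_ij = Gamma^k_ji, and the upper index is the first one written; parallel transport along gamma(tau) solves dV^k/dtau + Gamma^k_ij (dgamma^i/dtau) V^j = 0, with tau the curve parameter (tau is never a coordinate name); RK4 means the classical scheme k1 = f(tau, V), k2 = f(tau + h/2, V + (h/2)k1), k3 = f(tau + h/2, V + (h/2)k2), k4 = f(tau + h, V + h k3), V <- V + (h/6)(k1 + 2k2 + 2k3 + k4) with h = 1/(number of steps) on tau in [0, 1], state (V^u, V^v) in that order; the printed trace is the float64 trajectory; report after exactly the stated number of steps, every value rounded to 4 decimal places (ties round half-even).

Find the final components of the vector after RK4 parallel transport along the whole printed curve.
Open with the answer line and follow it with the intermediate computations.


Answer: V^u = 1.2193, V^v = 1.7028

gamma'(tau) = (-(1/2)*tau, 1/3); f(tau, V)^k = -Gamma^k_ij(gamma(tau)) gamma'^i(tau) V^j; h = 1/4; intermediate values shown to 6 dp
curve data and Christoffel symbols at the stage parameters:
  tau = 0.000000: gamma = (0.000000, 0.375000), gamma' = (0.000000, 0.333333); Gamma_uuu = -0.745803, Gamma_uuv = 0.963484, Gamma_uvv = -0.580910, Gamma_vuu = -0.878479, Gamma_vuv = 0.835977, Gamma_vvv = 0.274232
  tau = 0.125000: gamma = (-0.003906, 0.416667), gamma' = (-0.062500, 0.333333); Gamma_uuu = -0.724680, Gamma_uuv = 0.955903, Gamma_uvv = -0.572875, Gamma_vuu = -0.846023, Gamma_vuv = 0.821015, Gamma_vvv = 0.266458
  tau = 0.250000: gamma = (-0.015625, 0.458333), gamma' = (-0.125000, 0.333333); Gamma_uuu = -0.708281, Gamma_uuv = 0.948817, Gamma_uvv = -0.565536, Gamma_vuu = -0.820948, Gamma_vuv = 0.810053, Gamma_vvv = 0.256554
  tau = 0.375000: gamma = (-0.035156, 0.500000), gamma' = (-0.187500, 0.333333); Gamma_uuu = -0.696402, Gamma_uuv = 0.942566, Gamma_uvv = -0.558983, Gamma_vuu = -0.802586, Gamma_vuv = 0.802997, Gamma_vvv = 0.244718
  tau = 0.500000: gamma = (-0.062500, 0.541667), gamma' = (-0.250000, 0.333333); Gamma_uuu = -0.688841, Gamma_uuv = 0.937418, Gamma_uvv = -0.553286, Gamma_vuu = -0.790396, Gamma_vuv = 0.799741, Gamma_vvv = 0.231117
  tau = 0.625000: gamma = (-0.097656, 0.583333), gamma' = (-0.312500, 0.333333); Gamma_uuu = -0.685407, Gamma_uuv = 0.933584, Gamma_uvv = -0.548504, Gamma_vuu = -0.783964, Gamma_vuv = 0.800183, Gamma_vvv = 0.215883
  tau = 0.750000: gamma = (-0.140625, 0.625000), gamma' = (-0.375000, 0.333333); Gamma_uuu = -0.685941, Gamma_uuv = 0.931236, Gamma_uvv = -0.544683, Gamma_vuu = -0.782986, Gamma_vuv = 0.804236, Gamma_vvv = 0.199117
  tau = 0.875000: gamma = (-0.191406, 0.666667), gamma' = (-0.437500, 0.333333); Gamma_uuu = -0.690314, Gamma_uuv = 0.930515, Gamma_uvv = -0.541865, Gamma_vuu = -0.787268, Gamma_vuv = 0.811839, Gamma_vvv = 0.180891
  tau = 1.000000: gamma = (-0.250000, 0.708333), gamma' = (-0.500000, 0.333333); Gamma_uuu = -0.698439, Gamma_uuv = 0.931545, Gamma_uvv = -0.540088, Gamma_vuu = -0.796710, Gamma_vuv = 0.822962, Gamma_vvv = 0.161249
step 0: V^u = 1.0000, V^v = 2.0000
step 1: k1 = (0.066112, -0.461480), k2 = (0.120009, -0.402095), k3 = (0.119418, -0.404573), k4 = (0.166273, -0.353875); V <- V + (h/6)(k1 + 2k2 + 2k3 + k4): V^u = 1.0296, V^v = 1.8988
step 2: k1 = (0.166346, -0.353794), k2 = (0.206129, -0.311291), k3 = (0.205846, -0.313004), k4 = (0.238428, -0.278083); V <- V + (h/6)(k1 + 2k2 + 2k3 + k4): V^u = 1.0808, V^v = 1.8205
step 3: k1 = (0.238514, -0.277973), k2 = (0.263943, -0.250308), k3 = (0.263914, -0.251319), k4 = (0.281926, -0.230741); V <- V + (h/6)(k1 + 2k2 + 2k3 + k4): V^u = 1.1465, V^v = 1.7575
step 4: k1 = (0.282009, -0.230609), k2 = (0.292500, -0.217089), k3 = (0.292690, -0.217397), k4 = (0.295205, -0.211193); V <- V + (h/6)(k1 + 2k2 + 2k3 + k4): V^u = 1.2193, V^v = 1.7028


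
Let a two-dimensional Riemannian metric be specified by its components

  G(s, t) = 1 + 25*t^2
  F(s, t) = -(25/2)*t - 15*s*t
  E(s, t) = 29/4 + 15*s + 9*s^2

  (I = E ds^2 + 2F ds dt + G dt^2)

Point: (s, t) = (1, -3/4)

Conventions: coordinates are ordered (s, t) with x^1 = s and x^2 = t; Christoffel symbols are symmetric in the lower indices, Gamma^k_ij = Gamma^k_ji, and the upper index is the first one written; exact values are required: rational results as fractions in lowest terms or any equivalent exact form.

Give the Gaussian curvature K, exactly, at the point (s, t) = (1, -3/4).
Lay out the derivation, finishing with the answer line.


E = 125/4, F = 165/8, G = 241/16, EG - F^2 = 725/16 at the point
E_s = 33, E_t = 0, F_s = 45/4, F_t = -55/2, G_s = 0, G_t = -75/2
E_tt = 0, F_st = -15, G_ss = 0
Using the Brioschi determinant formula for K from the metric derivatives:
M1 = [[-E_tt/2 + F_st - G_ss/2, E_s/2, F_s - E_t/2], [F_t - G_s/2, E, F], [G_t/2, F, G]] = [[-15, 33/2, 45/4], [-55/2, 125/4, 165/8], [-75/4, 165/8, 241/16]]; det M1 = -15
M2 = [[0, E_t/2, G_s/2], [E_t/2, E, F], [G_s/2, F, G]] = [[0, 0, 0], [0, 125/4, 165/8], [0, 165/8, 241/16]]; det M2 = 0
det M1 - det M2 = -15; K = -15 / (725/16)^2 = -768/105125

Answer: K = -768/105125


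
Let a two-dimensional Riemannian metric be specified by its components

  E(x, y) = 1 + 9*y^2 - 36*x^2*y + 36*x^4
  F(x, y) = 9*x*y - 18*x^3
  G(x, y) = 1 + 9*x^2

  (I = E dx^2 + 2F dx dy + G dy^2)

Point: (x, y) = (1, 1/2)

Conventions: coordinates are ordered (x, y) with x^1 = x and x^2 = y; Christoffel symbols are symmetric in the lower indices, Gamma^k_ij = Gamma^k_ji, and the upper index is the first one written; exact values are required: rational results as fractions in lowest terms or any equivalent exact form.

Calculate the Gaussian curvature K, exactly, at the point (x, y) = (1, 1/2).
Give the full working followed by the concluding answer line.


E = 85/4, F = -27/2, G = 10, EG - F^2 = 121/4 at the point
E_x = 108, E_y = -27, F_x = -99/2, F_y = 9, G_x = 18, G_y = 0
E_yy = 18, F_xy = 9, G_xx = 18
The intrinsic route: Brioschi's K = (det M1 - det M2)/(EG - F^2)^2.
M1 = [[-E_yy/2 + F_xy - G_xx/2, E_x/2, F_x - E_y/2], [F_y - G_x/2, E, F], [G_y/2, F, G]] = [[-9, 54, -36], [0, 85/4, -27/2], [0, -27/2, 10]]; det M1 = -1089/4
M2 = [[0, E_y/2, G_x/2], [E_y/2, E, F], [G_x/2, F, G]] = [[0, -27/2, 9], [-27/2, 85/4, -27/2], [9, -27/2, 10]]; det M2 = -1053/4
det M1 - det M2 = -9; K = -9 / (121/4)^2 = -144/14641

Answer: K = -144/14641


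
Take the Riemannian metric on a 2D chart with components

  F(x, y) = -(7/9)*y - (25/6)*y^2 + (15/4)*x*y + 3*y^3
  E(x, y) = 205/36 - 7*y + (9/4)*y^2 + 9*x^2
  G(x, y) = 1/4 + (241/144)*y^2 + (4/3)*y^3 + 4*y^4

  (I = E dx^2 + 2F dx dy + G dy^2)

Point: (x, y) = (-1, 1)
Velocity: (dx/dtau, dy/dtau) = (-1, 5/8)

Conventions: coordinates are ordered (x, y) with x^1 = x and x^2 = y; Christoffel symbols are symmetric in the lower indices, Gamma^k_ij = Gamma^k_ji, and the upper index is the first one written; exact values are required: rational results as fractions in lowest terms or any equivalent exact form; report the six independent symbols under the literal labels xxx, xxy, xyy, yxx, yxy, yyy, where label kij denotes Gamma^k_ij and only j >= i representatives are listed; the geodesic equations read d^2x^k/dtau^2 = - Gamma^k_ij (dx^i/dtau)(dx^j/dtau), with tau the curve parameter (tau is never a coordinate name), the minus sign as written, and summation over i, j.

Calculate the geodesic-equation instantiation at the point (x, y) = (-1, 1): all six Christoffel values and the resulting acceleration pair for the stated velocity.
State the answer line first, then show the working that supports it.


Answer: Gamma_xxx = -2122/2289, Gamma_xxy = -1045/4578, Gamma_xyy = 2215/2289, Gamma_yxx = -88/2289, Gamma_yxy = -410/2289, Gamma_yyy = 27101/11445; accelerations (d^2x/dtau^2, d^2y/dtau^2) = (5519/20928, -23239/20928)

E = 179/18, F = -205/36, G = 1045/144 at the point
E_x = -18, E_y = -5/2, F_x = 15/4, F_y = -139/36, G_x = 0, G_y = 1681/72
EG - F^2 = 3815/96;  g^inv = (96/3815) * [[1045/144, 205/36], [205/36, 179/18]]
first-kind symbols [ij,l] = (1/2)(d_i g_jl + d_j g_il - d_l g_ij): [xx,x] = E_x/2 = -9, [xx,y] = F_x - E_y/2 = 5, [xy,x] = E_y/2 = -5/4, [xy,y] = G_x/2 = 0, [yy,x] = F_y - G_x/2 = -139/36, [yy,y] = G_y/2 = 1681/144
Gamma^x_ij = (G*[ij,x] - F*[ij,y])/(EG - F^2), Gamma^y_ij = (E*[ij,y] - F*[ij,x])/(EG - F^2)
Gamma_xxx = -2122/2289, Gamma_xxy = -1045/4578, Gamma_xyy = 2215/2289, Gamma_yxx = -88/2289, Gamma_yxy = -410/2289, Gamma_yyy = 27101/11445
d^2x/dtau^2 = -(Gamma_xxx*(-1)^2 + 2*Gamma_xxy*(-1)*(5/8) + Gamma_xyy*(5/8)^2) = 5519/20928
d^2y/dtau^2 = -(Gamma_yxx*(-1)^2 + 2*Gamma_yxy*(-1)*(5/8) + Gamma_yyy*(5/8)^2) = -23239/20928


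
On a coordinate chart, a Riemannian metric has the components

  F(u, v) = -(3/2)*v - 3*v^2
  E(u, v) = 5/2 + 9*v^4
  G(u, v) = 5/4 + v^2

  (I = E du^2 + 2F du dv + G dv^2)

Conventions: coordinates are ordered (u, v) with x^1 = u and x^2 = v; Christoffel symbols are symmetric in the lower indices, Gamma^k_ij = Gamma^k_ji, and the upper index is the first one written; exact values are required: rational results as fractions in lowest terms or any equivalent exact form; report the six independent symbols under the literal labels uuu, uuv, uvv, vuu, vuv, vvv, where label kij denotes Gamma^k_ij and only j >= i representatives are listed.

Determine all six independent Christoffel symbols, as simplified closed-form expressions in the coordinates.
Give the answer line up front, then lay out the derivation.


Answer: Gamma_uuu = (-432*v^5 - 216*v^4)/(72*v^6 + 18*v^4 - 72*v^3 + 2*v^2 + 25), Gamma_uuv = (144*v^5 + 180*v^3)/(72*v^6 + 18*v^4 - 72*v^3 + 2*v^2 + 25), Gamma_uvv = (-24*v^3 - 60*v - 15)/(72*v^6 + 18*v^4 - 72*v^3 + 2*v^2 + 25), Gamma_vuu = (-1296*v^7 - 360*v^3)/(72*v^6 + 18*v^4 - 72*v^3 + 2*v^2 + 25), Gamma_vuv = (432*v^5 + 216*v^4)/(72*v^6 + 18*v^4 - 72*v^3 + 2*v^2 + 25), Gamma_vvv = (72*v^5 - 144*v^3 - 108*v^2 + 2*v)/(72*v^6 + 18*v^4 - 72*v^3 + 2*v^2 + 25)

E = 5/2 + 9*v^4; F = -(3/2)*v - 3*v^2; G = 5/4 + v^2
Gamma^k_ij = (1/2) g^{kl} (d_i g_jl + d_j g_il - d_l g_ij), with g^inv = (1/(EG-F^2)) [[G, -F], [-F, E]]
first partials: E_u = 0, E_v = 36*v^3, F_u = 0, F_v = -3/2 - 6*v, G_u = 0, G_v = 2*v
D = EG - F^2 = 25/8 + (1/4)*v^2 - 9*v^3 + (9/4)*v^4 + 9*v^6
expanded: Gamma^u_uu = (G E_u - 2F F_u + F E_v)/(2D), Gamma^u_uv = (G E_v - F G_u)/(2D), Gamma^u_vv = (2G F_v - G G_u - F G_v)/(2D), Gamma^v_uu = (2E F_u - E E_v - F E_u)/(2D), Gamma^v_uv = (E G_u - F E_v)/(2D), Gamma^v_vv = (E G_v - 2F F_v + F G_u)/(2D); substitute and cancel common factors


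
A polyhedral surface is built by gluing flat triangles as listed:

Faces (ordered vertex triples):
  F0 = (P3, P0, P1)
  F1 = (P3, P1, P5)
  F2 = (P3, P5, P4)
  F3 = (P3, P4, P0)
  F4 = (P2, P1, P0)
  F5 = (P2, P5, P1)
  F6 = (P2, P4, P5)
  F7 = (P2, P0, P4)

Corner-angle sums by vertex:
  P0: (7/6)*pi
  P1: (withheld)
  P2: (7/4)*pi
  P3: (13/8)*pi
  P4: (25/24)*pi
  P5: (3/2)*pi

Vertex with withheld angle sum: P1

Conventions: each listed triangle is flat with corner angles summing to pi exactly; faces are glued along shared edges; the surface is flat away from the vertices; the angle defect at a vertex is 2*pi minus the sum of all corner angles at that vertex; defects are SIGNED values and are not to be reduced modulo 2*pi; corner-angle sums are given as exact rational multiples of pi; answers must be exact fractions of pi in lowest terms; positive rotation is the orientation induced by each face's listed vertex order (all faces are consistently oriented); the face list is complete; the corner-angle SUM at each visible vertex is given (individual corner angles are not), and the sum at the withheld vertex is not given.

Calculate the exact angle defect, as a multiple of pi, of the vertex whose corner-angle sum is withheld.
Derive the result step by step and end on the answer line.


V = 6, E = 12, F = 8; chi = V - E + F = 2
Gauss-Bonnet: total defect = 2*pi*chi = 4*pi; visible defects sum to (35/12)*pi

Answer: defect(P1) = (13/12)*pi


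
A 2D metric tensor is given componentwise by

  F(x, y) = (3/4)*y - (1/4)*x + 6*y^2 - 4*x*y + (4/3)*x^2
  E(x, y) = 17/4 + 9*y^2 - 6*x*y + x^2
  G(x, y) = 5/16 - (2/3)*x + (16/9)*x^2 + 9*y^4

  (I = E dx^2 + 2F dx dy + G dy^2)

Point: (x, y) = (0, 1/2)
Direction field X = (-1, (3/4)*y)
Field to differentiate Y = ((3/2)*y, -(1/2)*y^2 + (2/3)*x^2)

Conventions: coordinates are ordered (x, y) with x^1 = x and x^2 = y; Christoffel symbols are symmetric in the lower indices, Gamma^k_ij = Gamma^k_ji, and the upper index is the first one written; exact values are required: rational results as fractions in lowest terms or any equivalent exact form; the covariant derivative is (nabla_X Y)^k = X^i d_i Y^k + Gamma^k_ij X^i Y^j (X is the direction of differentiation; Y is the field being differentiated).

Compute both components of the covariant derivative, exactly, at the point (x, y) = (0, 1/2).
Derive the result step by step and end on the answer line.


E = 13/2, F = 15/8, G = 7/8 at the point
E_x = -3, E_y = 9, F_x = -9/4, F_y = 27/4, G_x = -2/3, G_y = 9/2
EG - F^2 = 139/64;  g^inv = (64/139) * [[7/8, -15/8], [-15/8, 13/2]]
first-kind symbols [ij,l] = (1/2)(d_i g_jl + d_j g_il - d_l g_ij): [xx,x] = E_x/2 = -3/2, [xx,y] = F_x - E_y/2 = -27/4, [xy,x] = E_y/2 = 9/2, [xy,y] = G_x/2 = -1/3, [yy,x] = F_y - G_x/2 = 85/12, [yy,y] = G_y/2 = 9/4
Gamma^x_ij = (G*[ij,x] - F*[ij,y])/(EG - F^2), Gamma^y_ij = (E*[ij,y] - F*[ij,x])/(EG - F^2)
Gamma_xxx = 726/139, Gamma_xxy = 292/139, Gamma_xyy = 380/417, Gamma_yxx = -2628/139, Gamma_yxy = -2036/417, Gamma_yyy = 86/139
X = (-1, 3/8), Y = (3/4, -1/8) at the point

Answer: (nabla_X Y)^x = -2829/1112, (nabla_X Y)^y = 159859/13344


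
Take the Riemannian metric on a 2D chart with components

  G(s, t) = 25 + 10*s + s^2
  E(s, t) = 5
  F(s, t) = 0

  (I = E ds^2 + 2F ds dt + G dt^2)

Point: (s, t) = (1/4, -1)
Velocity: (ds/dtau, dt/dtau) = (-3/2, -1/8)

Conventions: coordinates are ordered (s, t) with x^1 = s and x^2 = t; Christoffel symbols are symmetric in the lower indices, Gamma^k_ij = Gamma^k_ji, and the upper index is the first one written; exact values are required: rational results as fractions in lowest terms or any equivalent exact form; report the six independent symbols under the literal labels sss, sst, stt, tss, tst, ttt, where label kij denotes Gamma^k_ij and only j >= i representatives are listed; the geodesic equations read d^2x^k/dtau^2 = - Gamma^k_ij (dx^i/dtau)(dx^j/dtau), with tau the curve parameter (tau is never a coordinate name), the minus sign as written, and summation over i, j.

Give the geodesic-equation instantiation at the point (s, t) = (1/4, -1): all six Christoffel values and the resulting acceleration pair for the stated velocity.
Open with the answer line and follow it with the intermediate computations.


Answer: Gamma_sss = 0, Gamma_sst = 0, Gamma_stt = -21/20, Gamma_tss = 0, Gamma_tst = 4/21, Gamma_ttt = 0; accelerations (d^2s/dtau^2, d^2t/dtau^2) = (21/1280, -1/14)

E = 5, F = 0, G = 441/16 at the point
E_s = 0, E_t = 0, F_s = 0, F_t = 0, G_s = 21/2, G_t = 0
EG - F^2 = 2205/16;  g^inv = (16/2205) * [[441/16, 0], [0, 5]]
first-kind symbols [ij,l] = (1/2)(d_i g_jl + d_j g_il - d_l g_ij): [ss,s] = E_s/2 = 0, [ss,t] = F_s - E_t/2 = 0, [st,s] = E_t/2 = 0, [st,t] = G_s/2 = 21/4, [tt,s] = F_t - G_s/2 = -21/4, [tt,t] = G_t/2 = 0
Gamma^s_ij = (G*[ij,s] - F*[ij,t])/(EG - F^2), Gamma^t_ij = (E*[ij,t] - F*[ij,s])/(EG - F^2)
Gamma_sss = 0, Gamma_sst = 0, Gamma_stt = -21/20, Gamma_tss = 0, Gamma_tst = 4/21, Gamma_ttt = 0
d^2s/dtau^2 = -(Gamma_sss*(-3/2)^2 + 2*Gamma_sst*(-3/2)*(-1/8) + Gamma_stt*(-1/8)^2) = 21/1280
d^2t/dtau^2 = -(Gamma_tss*(-3/2)^2 + 2*Gamma_tst*(-3/2)*(-1/8) + Gamma_ttt*(-1/8)^2) = -1/14


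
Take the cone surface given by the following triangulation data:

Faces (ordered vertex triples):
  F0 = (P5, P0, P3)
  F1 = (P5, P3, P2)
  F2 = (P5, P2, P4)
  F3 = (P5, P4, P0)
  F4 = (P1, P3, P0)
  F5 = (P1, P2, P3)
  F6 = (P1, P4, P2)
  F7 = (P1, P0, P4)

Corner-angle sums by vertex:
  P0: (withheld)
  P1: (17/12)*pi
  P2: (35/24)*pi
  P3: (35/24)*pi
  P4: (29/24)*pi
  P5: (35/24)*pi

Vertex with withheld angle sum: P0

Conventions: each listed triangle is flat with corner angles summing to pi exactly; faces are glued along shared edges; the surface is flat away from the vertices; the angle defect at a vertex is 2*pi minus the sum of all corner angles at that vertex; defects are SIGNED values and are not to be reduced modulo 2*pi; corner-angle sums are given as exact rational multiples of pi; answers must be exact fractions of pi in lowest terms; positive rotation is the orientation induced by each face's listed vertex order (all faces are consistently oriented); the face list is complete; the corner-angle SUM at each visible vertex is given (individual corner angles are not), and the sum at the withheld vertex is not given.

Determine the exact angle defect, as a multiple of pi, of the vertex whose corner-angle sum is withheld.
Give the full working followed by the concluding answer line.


V = 6, E = 12, F = 8; chi = V - E + F = 2
Gauss-Bonnet: total defect = 2*pi*chi = 4*pi; visible defects sum to 3*pi

Answer: defect(P0) = pi


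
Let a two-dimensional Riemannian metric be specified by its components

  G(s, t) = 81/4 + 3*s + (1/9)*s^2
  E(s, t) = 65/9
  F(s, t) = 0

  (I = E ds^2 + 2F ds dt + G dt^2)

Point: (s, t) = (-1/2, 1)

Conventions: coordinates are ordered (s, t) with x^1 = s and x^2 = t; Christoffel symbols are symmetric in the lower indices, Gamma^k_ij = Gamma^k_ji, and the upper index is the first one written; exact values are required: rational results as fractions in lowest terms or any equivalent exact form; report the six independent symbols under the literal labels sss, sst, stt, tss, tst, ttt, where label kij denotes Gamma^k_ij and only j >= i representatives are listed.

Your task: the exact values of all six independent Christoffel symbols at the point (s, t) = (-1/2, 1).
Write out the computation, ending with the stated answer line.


E = 65/9, F = 0, G = 169/9 at the point
E_s = 0, E_t = 0, F_s = 0, F_t = 0, G_s = 26/9, G_t = 0
EG - F^2 = 10985/81;  g^inv = (81/10985) * [[169/9, 0], [0, 65/9]]
first-kind symbols [ij,l] = (1/2)(d_i g_jl + d_j g_il - d_l g_ij): [ss,s] = E_s/2 = 0, [ss,t] = F_s - E_t/2 = 0, [st,s] = E_t/2 = 0, [st,t] = G_s/2 = 13/9, [tt,s] = F_t - G_s/2 = -13/9, [tt,t] = G_t/2 = 0
Gamma^s_ij = (G*[ij,s] - F*[ij,t])/(EG - F^2), Gamma^t_ij = (E*[ij,t] - F*[ij,s])/(EG - F^2)

Answer: Gamma_sss = 0, Gamma_sst = 0, Gamma_stt = -1/5, Gamma_tss = 0, Gamma_tst = 1/13, Gamma_ttt = 0


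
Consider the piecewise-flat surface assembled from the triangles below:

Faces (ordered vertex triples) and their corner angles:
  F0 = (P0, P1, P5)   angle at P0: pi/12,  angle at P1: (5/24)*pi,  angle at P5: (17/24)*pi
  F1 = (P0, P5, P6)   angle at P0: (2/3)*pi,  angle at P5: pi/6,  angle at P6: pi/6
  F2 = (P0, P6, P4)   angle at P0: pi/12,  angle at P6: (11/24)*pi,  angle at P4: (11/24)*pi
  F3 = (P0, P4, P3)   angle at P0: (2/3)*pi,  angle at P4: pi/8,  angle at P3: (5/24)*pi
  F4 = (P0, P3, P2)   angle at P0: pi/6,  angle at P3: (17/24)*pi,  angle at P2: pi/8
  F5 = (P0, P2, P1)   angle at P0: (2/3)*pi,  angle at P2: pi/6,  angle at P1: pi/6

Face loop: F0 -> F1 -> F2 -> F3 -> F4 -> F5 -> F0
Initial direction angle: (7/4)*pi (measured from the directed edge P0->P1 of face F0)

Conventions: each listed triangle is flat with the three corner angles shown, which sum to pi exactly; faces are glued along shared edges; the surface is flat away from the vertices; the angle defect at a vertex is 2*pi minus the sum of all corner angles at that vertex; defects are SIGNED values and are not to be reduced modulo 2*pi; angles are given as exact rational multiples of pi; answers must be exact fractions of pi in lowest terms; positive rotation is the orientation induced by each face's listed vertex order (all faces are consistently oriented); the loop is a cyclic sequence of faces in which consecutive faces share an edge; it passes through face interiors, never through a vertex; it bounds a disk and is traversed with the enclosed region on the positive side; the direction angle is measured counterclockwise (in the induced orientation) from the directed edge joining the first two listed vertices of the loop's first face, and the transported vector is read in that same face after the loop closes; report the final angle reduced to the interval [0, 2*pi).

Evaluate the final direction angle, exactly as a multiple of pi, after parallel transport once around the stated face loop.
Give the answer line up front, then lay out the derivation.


Answer: final direction angle = (17/12)*pi

enclosed vertex P0: corner angles sum to (7/3)*pi, defect = 2*pi - (7/3)*pi = -pi/3
the final direction is the initial angle plus the enclosed defects, taken mod 2*pi in the induced orientation
final angle = (7/4)*pi - pi/3 = (17/12)*pi (mod 2*pi)


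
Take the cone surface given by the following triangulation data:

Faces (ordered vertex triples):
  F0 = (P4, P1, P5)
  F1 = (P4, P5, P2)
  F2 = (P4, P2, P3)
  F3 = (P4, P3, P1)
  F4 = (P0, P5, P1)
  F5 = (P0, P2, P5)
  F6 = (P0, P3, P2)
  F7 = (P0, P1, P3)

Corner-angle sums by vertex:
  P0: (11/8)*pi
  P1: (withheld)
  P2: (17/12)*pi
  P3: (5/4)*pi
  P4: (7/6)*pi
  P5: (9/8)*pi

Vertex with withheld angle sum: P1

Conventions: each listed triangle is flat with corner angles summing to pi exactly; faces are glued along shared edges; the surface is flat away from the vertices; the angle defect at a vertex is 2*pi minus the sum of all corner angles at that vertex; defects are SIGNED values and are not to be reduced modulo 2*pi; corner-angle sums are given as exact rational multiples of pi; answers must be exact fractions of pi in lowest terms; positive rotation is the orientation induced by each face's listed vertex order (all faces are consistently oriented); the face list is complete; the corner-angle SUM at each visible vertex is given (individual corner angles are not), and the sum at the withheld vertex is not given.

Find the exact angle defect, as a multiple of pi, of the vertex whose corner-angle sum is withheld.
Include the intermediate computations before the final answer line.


V = 6, E = 12, F = 8; chi = V - E + F = 2
Gauss-Bonnet: total defect = 2*pi*chi = 4*pi; visible defects sum to (11/3)*pi

Answer: defect(P1) = pi/3


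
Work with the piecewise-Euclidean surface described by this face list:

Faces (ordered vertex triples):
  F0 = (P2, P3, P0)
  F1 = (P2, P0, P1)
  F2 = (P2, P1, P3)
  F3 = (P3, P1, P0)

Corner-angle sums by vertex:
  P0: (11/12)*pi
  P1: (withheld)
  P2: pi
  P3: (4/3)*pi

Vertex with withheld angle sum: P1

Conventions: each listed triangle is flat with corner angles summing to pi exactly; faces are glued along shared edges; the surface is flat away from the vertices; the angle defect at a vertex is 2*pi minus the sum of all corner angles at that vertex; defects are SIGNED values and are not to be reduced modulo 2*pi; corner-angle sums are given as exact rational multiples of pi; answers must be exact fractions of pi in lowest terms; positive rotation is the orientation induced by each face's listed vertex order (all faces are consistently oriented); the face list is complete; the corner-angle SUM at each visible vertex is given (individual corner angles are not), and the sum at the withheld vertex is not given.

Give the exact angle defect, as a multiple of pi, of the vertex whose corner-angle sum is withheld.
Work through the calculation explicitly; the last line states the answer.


V = 4, E = 6, F = 4; chi = V - E + F = 2
Gauss-Bonnet: total defect = 2*pi*chi = 4*pi; visible defects sum to (11/4)*pi

Answer: defect(P1) = (5/4)*pi


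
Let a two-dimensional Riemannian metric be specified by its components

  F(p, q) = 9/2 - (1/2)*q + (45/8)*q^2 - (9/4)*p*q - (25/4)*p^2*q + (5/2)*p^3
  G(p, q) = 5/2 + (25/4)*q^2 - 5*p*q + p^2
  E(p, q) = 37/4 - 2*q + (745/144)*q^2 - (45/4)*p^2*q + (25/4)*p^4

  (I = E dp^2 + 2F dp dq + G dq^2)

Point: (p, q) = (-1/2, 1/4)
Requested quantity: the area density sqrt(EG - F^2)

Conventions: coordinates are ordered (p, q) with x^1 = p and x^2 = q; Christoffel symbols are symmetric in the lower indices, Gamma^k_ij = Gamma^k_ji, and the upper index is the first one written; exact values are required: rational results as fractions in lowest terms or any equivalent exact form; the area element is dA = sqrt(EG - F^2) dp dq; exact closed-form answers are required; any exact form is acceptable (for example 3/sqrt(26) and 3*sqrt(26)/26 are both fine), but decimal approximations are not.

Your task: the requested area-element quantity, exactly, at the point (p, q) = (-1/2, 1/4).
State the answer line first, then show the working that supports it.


Answer: sqrt(EG - F^2) = sqrt(133261)/96

E = 20185/2304, F = 551/128, G = 241/64; EG - F^2 = 133261/9216


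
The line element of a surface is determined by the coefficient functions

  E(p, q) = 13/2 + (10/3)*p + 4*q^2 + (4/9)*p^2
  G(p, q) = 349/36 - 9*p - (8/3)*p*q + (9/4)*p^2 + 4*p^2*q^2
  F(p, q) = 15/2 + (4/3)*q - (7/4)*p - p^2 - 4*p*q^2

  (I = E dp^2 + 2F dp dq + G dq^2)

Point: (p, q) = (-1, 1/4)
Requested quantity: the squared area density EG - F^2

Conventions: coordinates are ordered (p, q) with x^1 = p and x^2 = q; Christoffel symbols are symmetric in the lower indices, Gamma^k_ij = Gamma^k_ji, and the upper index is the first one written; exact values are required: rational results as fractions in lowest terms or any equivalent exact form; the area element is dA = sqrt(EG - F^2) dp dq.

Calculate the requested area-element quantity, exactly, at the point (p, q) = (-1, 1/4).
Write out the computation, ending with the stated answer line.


E = 139/36, F = 53/6, G = 787/36; EG - F^2 = 8269/1296

Answer: EG - F^2 = 8269/1296


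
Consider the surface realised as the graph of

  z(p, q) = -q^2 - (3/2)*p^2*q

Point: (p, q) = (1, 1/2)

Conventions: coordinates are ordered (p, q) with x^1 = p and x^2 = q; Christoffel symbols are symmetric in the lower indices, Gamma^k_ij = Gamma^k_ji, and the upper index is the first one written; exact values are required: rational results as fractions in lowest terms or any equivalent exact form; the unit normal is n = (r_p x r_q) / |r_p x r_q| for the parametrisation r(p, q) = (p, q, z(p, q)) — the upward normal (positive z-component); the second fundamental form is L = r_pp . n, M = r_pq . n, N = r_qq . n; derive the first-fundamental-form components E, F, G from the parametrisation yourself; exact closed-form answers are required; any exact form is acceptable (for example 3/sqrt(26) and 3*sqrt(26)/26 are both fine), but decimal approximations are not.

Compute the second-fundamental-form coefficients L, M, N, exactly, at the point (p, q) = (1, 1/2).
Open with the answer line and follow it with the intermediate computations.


Answer: L = -3*sqrt(38)/38, M = -3*sqrt(38)/19, N = -2*sqrt(38)/19

z_p = -3/2, z_q = -5/2, z_pp = -3/2, z_pq = -3, z_qq = -2
E = 13/4, F = 15/4, G = 29/4; answer radicand W^2 = 19/2
unnormalised second-form numerators: l = -3/2, m = -3, n = -2; L = l/sqrt(19/2), and similarly M = m/sqrt(W^2), N = n/sqrt(W^2)


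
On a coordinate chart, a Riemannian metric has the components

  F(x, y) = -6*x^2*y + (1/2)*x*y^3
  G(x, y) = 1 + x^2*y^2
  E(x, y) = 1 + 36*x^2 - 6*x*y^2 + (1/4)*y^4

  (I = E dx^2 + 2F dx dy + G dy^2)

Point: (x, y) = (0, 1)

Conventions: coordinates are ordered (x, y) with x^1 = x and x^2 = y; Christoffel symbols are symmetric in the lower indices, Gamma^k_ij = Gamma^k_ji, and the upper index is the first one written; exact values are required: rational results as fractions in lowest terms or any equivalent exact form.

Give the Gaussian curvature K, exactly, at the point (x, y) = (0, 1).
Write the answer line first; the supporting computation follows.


Answer: K = -16/25

E = 5/4, F = 0, G = 1, EG - F^2 = 5/4 at the point
E_x = -6, E_y = 1, F_x = 1/2, F_y = 0, G_x = 0, G_y = 0
E_yy = 3, F_xy = 3/2, G_xx = 2
By Brioschi, K is (det M1 - det M2) divided by (EG - F^2) squared.
M1 = [[-E_yy/2 + F_xy - G_xx/2, E_x/2, F_x - E_y/2], [F_y - G_x/2, E, F], [G_y/2, F, G]] = [[-1, -3, 0], [0, 5/4, 0], [0, 0, 1]]; det M1 = -5/4
M2 = [[0, E_y/2, G_x/2], [E_y/2, E, F], [G_x/2, F, G]] = [[0, 1/2, 0], [1/2, 5/4, 0], [0, 0, 1]]; det M2 = -1/4
det M1 - det M2 = -1; K = -1 / (5/4)^2 = -16/25


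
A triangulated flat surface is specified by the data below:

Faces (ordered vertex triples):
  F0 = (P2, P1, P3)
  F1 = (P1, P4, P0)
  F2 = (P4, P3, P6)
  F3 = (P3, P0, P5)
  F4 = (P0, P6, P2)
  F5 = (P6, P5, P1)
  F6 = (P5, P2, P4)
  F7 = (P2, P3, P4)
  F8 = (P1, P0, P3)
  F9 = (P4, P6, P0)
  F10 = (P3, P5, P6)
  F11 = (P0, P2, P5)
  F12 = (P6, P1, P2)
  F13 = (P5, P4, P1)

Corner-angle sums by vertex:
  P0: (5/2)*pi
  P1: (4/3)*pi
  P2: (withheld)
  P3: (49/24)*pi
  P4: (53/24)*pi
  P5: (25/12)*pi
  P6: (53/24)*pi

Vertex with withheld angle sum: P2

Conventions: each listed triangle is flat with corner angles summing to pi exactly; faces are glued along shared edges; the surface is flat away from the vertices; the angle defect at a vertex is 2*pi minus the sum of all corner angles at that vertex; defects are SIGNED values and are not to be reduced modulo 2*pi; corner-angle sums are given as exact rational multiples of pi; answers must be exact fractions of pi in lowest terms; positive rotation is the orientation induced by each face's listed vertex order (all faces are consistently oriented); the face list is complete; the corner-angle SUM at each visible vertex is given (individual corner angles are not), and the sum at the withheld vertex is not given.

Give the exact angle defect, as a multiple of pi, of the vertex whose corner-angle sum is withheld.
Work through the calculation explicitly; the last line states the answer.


V = 7, E = 21, F = 14; chi = V - E + F = 0
Gauss-Bonnet: total defect = 2*pi*chi = 0; visible defects sum to (-3/8)*pi

Answer: defect(P2) = (3/8)*pi


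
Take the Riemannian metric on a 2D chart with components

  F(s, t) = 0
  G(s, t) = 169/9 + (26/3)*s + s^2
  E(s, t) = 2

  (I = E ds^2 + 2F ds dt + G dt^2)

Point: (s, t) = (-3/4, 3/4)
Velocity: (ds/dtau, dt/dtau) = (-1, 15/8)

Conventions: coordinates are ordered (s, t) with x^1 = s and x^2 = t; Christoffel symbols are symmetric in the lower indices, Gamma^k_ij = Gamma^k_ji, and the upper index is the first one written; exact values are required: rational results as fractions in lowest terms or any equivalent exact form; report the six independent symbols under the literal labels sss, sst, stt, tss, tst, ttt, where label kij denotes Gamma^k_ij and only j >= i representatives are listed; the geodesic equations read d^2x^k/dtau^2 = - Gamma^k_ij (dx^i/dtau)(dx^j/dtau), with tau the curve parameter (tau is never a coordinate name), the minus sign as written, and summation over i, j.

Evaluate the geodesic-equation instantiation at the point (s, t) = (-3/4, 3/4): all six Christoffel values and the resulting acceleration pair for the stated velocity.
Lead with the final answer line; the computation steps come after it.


Answer: Gamma_sss = 0, Gamma_sst = 0, Gamma_stt = -43/24, Gamma_tss = 0, Gamma_tst = 12/43, Gamma_ttt = 0; accelerations (d^2s/dtau^2, d^2t/dtau^2) = (3225/512, 45/43)

E = 2, F = 0, G = 1849/144 at the point
E_s = 0, E_t = 0, F_s = 0, F_t = 0, G_s = 43/6, G_t = 0
EG - F^2 = 1849/72;  g^inv = (72/1849) * [[1849/144, 0], [0, 2]]
first-kind symbols [ij,l] = (1/2)(d_i g_jl + d_j g_il - d_l g_ij): [ss,s] = E_s/2 = 0, [ss,t] = F_s - E_t/2 = 0, [st,s] = E_t/2 = 0, [st,t] = G_s/2 = 43/12, [tt,s] = F_t - G_s/2 = -43/12, [tt,t] = G_t/2 = 0
Gamma^s_ij = (G*[ij,s] - F*[ij,t])/(EG - F^2), Gamma^t_ij = (E*[ij,t] - F*[ij,s])/(EG - F^2)
Gamma_sss = 0, Gamma_sst = 0, Gamma_stt = -43/24, Gamma_tss = 0, Gamma_tst = 12/43, Gamma_ttt = 0
d^2s/dtau^2 = -(Gamma_sss*(-1)^2 + 2*Gamma_sst*(-1)*(15/8) + Gamma_stt*(15/8)^2) = 3225/512
d^2t/dtau^2 = -(Gamma_tss*(-1)^2 + 2*Gamma_tst*(-1)*(15/8) + Gamma_ttt*(15/8)^2) = 45/43


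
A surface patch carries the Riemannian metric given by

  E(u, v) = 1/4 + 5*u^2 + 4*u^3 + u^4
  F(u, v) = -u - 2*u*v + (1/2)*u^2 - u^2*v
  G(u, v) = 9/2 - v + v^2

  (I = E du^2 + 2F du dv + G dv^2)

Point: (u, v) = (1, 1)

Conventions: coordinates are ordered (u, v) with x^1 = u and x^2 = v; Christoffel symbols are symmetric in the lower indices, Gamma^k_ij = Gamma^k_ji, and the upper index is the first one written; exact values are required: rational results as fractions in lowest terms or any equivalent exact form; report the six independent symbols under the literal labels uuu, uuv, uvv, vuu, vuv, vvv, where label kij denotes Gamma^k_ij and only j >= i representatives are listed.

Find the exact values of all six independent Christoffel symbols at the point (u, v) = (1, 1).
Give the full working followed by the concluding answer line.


E = 41/4, F = -7/2, G = 9/2 at the point
E_u = 26, E_v = 0, F_u = -4, F_v = -3, G_u = 0, G_v = 1
EG - F^2 = 271/8;  g^inv = (8/271) * [[9/2, 7/2], [7/2, 41/4]]
first-kind symbols [ij,l] = (1/2)(d_i g_jl + d_j g_il - d_l g_ij): [uu,u] = E_u/2 = 13, [uu,v] = F_u - E_v/2 = -4, [uv,u] = E_v/2 = 0, [uv,v] = G_u/2 = 0, [vv,u] = F_v - G_u/2 = -3, [vv,v] = G_v/2 = 1/2
Gamma^u_ij = (G*[ij,u] - F*[ij,v])/(EG - F^2), Gamma^v_ij = (E*[ij,v] - F*[ij,u])/(EG - F^2)

Answer: Gamma_uuu = 356/271, Gamma_uuv = 0, Gamma_uvv = -94/271, Gamma_vuu = 36/271, Gamma_vuv = 0, Gamma_vvv = -43/271


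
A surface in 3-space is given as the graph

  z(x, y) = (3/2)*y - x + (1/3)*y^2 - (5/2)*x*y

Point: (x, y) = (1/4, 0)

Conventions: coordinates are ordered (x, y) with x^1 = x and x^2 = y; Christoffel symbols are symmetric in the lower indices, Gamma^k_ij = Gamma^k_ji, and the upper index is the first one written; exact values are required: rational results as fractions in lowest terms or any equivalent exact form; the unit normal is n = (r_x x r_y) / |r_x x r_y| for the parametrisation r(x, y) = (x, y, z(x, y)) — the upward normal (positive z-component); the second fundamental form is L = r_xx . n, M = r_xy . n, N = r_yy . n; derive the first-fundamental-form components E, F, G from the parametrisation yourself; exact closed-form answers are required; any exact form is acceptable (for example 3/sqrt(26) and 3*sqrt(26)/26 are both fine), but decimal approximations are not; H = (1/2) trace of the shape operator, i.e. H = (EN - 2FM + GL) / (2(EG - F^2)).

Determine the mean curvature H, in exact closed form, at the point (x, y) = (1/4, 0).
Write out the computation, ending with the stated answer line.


z_x = -1, z_y = 7/8, z_xx = 0, z_xy = -5/2, z_yy = 2/3
E = 2, F = -7/8, G = 113/64; answer radicand W^2 = 177/64
unnormalised second-form numerators: l = 0, m = -5/2, n = 2/3; L = l/sqrt(177/64), and similarly M = m/sqrt(W^2), N = n/sqrt(W^2)
H = (E*n - 2*F*m + G*l) / (2*(EG - F^2)*sqrt(W^2)); E*n - 2*F*m + G*l = -73/24, EG - F^2 = 177/64, so H = (-292/531)/sqrt(177/64)

Answer: H = -2336*sqrt(177)/93987
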